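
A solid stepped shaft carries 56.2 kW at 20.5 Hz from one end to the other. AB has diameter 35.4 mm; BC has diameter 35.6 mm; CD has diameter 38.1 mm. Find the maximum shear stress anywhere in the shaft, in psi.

ω = 2π·20.5 = 128.8 rad/s, so T = P/ω = 56.2×10³ / 128.8 = 436.3 N·m.
Under the same torque, τ_max = 16T/(πd³) is largest where d is smallest — segment AB (d = 35.4 mm).
τ_max = 16·436.3/(π·(0.0354)³) = 5.009×10^7 Pa.

7270 psi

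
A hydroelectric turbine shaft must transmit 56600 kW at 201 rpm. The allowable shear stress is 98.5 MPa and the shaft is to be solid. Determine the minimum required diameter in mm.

ω = 2π·201/60 = 21.05 rad/s, so T = P/ω = 56600×10³ / 21.05 = 2.689e6 N·m.
For a solid shaft τ_max = 16T/(πd³), so d = (16T/(π τ_allow))^(1/3) = (16·2.689e6/(π·9.85×10^7))^(1/3) = 0.5181 m.

518 mm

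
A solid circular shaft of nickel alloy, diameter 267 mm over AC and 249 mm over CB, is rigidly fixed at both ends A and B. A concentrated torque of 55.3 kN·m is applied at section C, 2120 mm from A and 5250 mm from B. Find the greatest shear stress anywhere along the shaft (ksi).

1.64 ksi

Compatibility: T_A·a/J_AC = T_B·b/J_CB with T_A + T_B = T₀.
J_AC = 4.99×10^-4 m⁴, J_CB = 3.77×10^-4 m⁴, so T_A = T₀·(J_AC/a)/((J_AC/a)+(J_CB/b)) = 42360 N·m, T_B = 12940 N·m.
τ in each portion: τ_AC = 1.13×10^7 Pa, τ_CB = 4.27×10^6 Pa; maximum is in AC.
τ_max = T_AC·r/J = 42360·0.134/4.99×10^-4 = 1.133×10^7 Pa.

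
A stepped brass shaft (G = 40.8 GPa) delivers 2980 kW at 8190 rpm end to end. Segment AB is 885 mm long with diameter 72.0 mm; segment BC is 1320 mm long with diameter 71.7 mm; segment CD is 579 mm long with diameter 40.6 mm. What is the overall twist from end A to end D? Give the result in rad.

0.257 rad

ω = 2π·8190/60 = 857.7 rad/s, so T = P/ω = 2980×10³ / 857.7 = 3475 N·m.
J_AB = π(0.0720)⁴/32 = 2.64×10^-6 m⁴; J_BC = π(0.0717)⁴/32 = 2.59×10^-6 m⁴; J_CD = π(0.0406)⁴/32 = 2.67×10^-7 m⁴.
θ = (T/G)·Σ L_i/J_i = (3475/40.8×10⁹)·(0.885/2.64×10^-6 + 1.32/2.59×10^-6 + 0.579/2.67×10^-7) = 0.2567 rad.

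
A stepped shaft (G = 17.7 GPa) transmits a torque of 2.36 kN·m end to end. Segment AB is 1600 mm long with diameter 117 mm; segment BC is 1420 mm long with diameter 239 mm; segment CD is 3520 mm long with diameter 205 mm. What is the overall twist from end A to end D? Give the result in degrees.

0.853°

J_AB = π(0.117)⁴/32 = 1.84×10^-5 m⁴; J_BC = π(0.239)⁴/32 = 3.20×10^-4 m⁴; J_CD = π(0.205)⁴/32 = 1.73×10^-4 m⁴.
θ = (T/G)·Σ L_i/J_i = (2360/17.7×10⁹)·(1.60/1.84×10^-5 + 1.42/3.20×10^-4 + 3.52/1.73×10^-4) = 0.01489 rad.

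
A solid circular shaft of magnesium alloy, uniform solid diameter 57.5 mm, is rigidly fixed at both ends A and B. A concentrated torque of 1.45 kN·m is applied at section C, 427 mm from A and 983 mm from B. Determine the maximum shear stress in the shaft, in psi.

With uniform GJ and both ends fixed, compatibility θ_AC = θ_CB gives T_A·a = T_B·b, together with T_A + T_B = T₀.
T_A = T₀·b/(a+b) = 1450·983/1410 = 1011 N·m; T_B = 439.1 N·m.
τ in each portion: τ_AC = 2.71×10^7 Pa, τ_CB = 1.18×10^7 Pa; maximum is in AC.
τ_max = T_AC·r/J = 1011·0.0288/1.07×10^-6 = 2.708×10^7 Pa.

3930 psi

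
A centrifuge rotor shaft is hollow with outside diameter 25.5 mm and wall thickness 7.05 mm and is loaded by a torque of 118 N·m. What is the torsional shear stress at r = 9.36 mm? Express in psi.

4020 psi

J = π(d_o⁴ − d_i⁴)/32 = π(0.0255⁴ − 0.0114⁴)/32 = 3.985×10^-8 m⁴.
Shear stress varies linearly with radius: τ = T·r/J = 118.0 × 0.00936 / 3.985×10^-8 = 2.771×10^7 Pa.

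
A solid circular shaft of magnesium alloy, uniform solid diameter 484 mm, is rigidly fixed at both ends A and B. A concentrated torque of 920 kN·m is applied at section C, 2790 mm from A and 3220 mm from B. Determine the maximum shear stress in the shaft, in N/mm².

22.1 N/mm²

With uniform GJ and both ends fixed, compatibility θ_AC = θ_CB gives T_A·a = T_B·b, together with T_A + T_B = T₀.
T_A = T₀·b/(a+b) = 920000·3220/6010 = 492900 N·m; T_B = 427100 N·m.
τ in each portion: τ_AC = 2.21×10^7 Pa, τ_CB = 1.92×10^7 Pa; maximum is in AC.
τ_max = T_AC·r/J = 492900·0.242/5.39×10^-3 = 2.214×10^7 Pa.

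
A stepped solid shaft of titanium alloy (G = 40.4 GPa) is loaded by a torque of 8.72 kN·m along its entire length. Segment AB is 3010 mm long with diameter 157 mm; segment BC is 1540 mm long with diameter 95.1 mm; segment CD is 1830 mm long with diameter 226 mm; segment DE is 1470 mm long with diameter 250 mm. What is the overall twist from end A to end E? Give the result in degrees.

3.13°

J_AB = π(0.157)⁴/32 = 5.96×10^-5 m⁴; J_BC = π(0.0951)⁴/32 = 8.03×10^-6 m⁴; J_CD = π(0.226)⁴/32 = 2.56×10^-4 m⁴; J_DE = π(0.250)⁴/32 = 3.83×10^-4 m⁴.
θ = (T/G)·Σ L_i/J_i = (8720/40.4×10⁹)·(3.01/5.96×10^-5 + 1.54/8.03×10^-6 + 1.83/2.56×10^-4 + 1.47/3.83×10^-4) = 0.05466 rad.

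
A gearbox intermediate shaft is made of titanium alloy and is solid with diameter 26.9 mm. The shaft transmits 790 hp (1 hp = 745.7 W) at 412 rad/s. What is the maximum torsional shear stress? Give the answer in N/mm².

ω = 412 rad/s, so T = P/ω = 790×745.7 / 412.0 = 1430 N·m.
J = πd⁴/32 = π(0.0269)⁴/32 = 5.141×10^-8 m⁴.
τ_max = T·r/J = 1430 × 0.0135 / 5.141×10^-8 = 3.741×10^8 Pa.

374 N/mm²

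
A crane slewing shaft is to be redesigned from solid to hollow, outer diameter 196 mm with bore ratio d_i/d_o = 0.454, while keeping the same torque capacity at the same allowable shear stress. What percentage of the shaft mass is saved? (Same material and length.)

18.3 %

Equal τ_max and T ⇒ the solid shaft needs d_s³ = d_o³(1−k⁴), so d_s = 196·(1−0.454⁴)^(1/3) = 193.2 mm.
Area ratio A_h/A_s = d_o²(1−k²)/d_s² = (1−k²)/(1−k⁴)^(2/3) = 0.8172.
Mass saving = 1 − 0.8172 = 18.3 %.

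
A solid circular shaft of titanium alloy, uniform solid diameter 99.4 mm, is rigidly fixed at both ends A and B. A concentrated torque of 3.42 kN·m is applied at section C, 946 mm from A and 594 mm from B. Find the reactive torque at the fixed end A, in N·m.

With uniform GJ and both ends fixed, compatibility θ_AC = θ_CB gives T_A·a = T_B·b, together with T_A + T_B = T₀.
T_A = T₀·b/(a+b) = 3420·594/1540 = 1319 N·m; T_B = 2101 N·m.

1320 N·m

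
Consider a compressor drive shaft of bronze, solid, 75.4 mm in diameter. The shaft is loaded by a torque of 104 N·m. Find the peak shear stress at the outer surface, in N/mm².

J = πd⁴/32 = π(0.0754)⁴/32 = 3.173×10^-6 m⁴.
τ_max = T·r/J = 104.0 × 0.0377 / 3.173×10^-6 = 1.236×10^6 Pa.

1.24 N/mm²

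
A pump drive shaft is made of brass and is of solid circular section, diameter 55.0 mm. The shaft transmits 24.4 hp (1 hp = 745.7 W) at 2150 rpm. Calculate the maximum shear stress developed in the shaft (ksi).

0.359 ksi

ω = 2π·2150/60 = 225.1 rad/s, so T = P/ω = 24.4×745.7 / 225.1 = 80.81 N·m.
J = πd⁴/32 = π(0.0550)⁴/32 = 8.984×10^-7 m⁴.
τ_max = T·r/J = 80.81 × 0.0275 / 8.984×10^-7 = 2.474×10^6 Pa.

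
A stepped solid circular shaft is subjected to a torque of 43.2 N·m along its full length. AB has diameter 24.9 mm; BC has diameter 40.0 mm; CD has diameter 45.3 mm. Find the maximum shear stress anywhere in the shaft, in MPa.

Under the same torque, τ_max = 16T/(πd³) is largest where d is smallest — segment AB (d = 24.9 mm).
τ_max = 16·43.20/(π·(0.0249)³) = 1.425×10^7 Pa.

14.3 MPa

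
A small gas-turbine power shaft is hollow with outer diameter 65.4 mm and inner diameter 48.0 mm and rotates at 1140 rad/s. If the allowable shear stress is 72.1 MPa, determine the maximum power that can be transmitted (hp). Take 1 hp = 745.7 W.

4300 hp

J = π(d_o⁴ − d_i⁴)/32 = π(0.0654⁴ − 0.0480⁴)/32 = 1.275×10^-6 m⁴.
T_max = τ_allow·J/r = 7.21×10^7 × 1.275×10^-6 / 0.0327 = 2811 N·m.
ω = 1140 rad/s, so P_max = T_max·ω = 3.204×10^6 W.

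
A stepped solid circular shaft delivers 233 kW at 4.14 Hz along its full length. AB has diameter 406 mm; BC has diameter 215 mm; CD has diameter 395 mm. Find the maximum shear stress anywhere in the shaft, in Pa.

ω = 2π·4.14 = 26.01 rad/s, so T = P/ω = 233×10³ / 26.01 = 8957 N·m.
Under the same torque, τ_max = 16T/(πd³) is largest where d is smallest — segment BC (d = 215 mm).
τ_max = 16·8957/(π·(0.215)³) = 4.590×10^6 Pa.

4.59e6 Pa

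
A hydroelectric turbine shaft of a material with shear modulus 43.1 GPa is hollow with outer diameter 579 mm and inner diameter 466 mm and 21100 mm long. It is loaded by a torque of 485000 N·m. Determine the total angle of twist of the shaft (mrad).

37.1 mrad

J = π(d_o⁴ − d_i⁴)/32 = π(0.579⁴ − 0.466⁴)/32 = 6.404×10^-3 m⁴.
θ = T·L/(G·J) = 485000 × 21.1 / (43.1×10⁹ × 6.404×10^-3) = 0.03708 rad.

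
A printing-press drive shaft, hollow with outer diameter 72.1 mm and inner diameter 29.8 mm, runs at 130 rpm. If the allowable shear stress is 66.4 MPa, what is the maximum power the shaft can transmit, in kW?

64.6 kW

J = π(d_o⁴ − d_i⁴)/32 = π(0.0721⁴ − 0.0298⁴)/32 = 2.576×10^-6 m⁴.
T_max = τ_allow·J/r = 6.64×10^7 × 2.576×10^-6 / 0.0360 = 4744 N·m.
ω = 2π·130/60 = 13.61 rad/s, so P_max = T_max·ω = 6.458×10^4 W.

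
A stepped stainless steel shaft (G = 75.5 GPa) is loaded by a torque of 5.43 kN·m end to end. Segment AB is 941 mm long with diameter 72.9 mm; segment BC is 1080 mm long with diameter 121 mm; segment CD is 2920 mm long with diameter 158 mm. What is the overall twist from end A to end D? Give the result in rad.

0.0315 rad

J_AB = π(0.0729)⁴/32 = 2.77×10^-6 m⁴; J_BC = π(0.121)⁴/32 = 2.10×10^-5 m⁴; J_CD = π(0.158)⁴/32 = 6.12×10^-5 m⁴.
θ = (T/G)·Σ L_i/J_i = (5430/75.5×10⁹)·(0.941/2.77×10^-6 + 1.08/2.10×10^-5 + 2.92/6.12×10^-5) = 0.03153 rad.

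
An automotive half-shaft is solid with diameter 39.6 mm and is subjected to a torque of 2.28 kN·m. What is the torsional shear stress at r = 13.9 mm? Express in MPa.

J = πd⁴/32 = π(0.0396)⁴/32 = 2.414×10^-7 m⁴.
Shear stress varies linearly with radius: τ = T·r/J = 2280 × 0.0139 / 2.414×10^-7 = 1.313×10^8 Pa.

131 MPa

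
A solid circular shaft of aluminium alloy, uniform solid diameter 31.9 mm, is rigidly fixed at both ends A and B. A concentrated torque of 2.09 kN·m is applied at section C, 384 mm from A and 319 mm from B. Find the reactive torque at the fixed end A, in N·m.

948 N·m

With uniform GJ and both ends fixed, compatibility θ_AC = θ_CB gives T_A·a = T_B·b, together with T_A + T_B = T₀.
T_A = T₀·b/(a+b) = 2090·319/703.0 = 948.4 N·m; T_B = 1142 N·m.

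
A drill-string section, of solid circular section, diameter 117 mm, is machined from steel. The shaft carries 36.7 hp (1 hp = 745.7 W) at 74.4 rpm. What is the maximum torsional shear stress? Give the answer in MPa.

11.2 MPa

ω = 2π·74.4/60 = 7.791 rad/s, so T = P/ω = 36.7×745.7 / 7.791 = 3513 N·m.
J = πd⁴/32 = π(0.117)⁴/32 = 1.840×10^-5 m⁴.
τ_max = T·r/J = 3513 × 0.0585 / 1.840×10^-5 = 1.117×10^7 Pa.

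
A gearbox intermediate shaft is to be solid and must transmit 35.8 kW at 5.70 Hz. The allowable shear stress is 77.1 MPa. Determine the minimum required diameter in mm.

ω = 2π·5.70 = 35.81 rad/s, so T = P/ω = 35.8×10³ / 35.81 = 999.6 N·m.
For a solid shaft τ_max = 16T/(πd³), so d = (16T/(π τ_allow))^(1/3) = (16·999.6/(π·7.71×10^7))^(1/3) = 0.04042 m.

40.4 mm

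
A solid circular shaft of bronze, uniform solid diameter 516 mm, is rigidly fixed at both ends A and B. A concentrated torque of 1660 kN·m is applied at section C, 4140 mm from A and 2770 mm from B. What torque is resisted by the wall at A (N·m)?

665000 N·m

With uniform GJ and both ends fixed, compatibility θ_AC = θ_CB gives T_A·a = T_B·b, together with T_A + T_B = T₀.
T_A = T₀·b/(a+b) = 1.660e6·2770/6910 = 665400 N·m; T_B = 994600 N·m.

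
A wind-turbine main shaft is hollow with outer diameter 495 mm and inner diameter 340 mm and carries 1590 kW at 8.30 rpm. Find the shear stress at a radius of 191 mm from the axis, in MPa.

ω = 2π·8.30/60 = 0.8692 rad/s, so T = P/ω = 1590×10³ / 0.8692 = 1.829e6 N·m.
J = π(d_o⁴ − d_i⁴)/32 = π(0.495⁴ − 0.340⁴)/32 = 4.582×10^-3 m⁴.
Shear stress varies linearly with radius: τ = T·r/J = 1.829e6 × 0.191 / 4.582×10^-3 = 7.625×10^7 Pa.

76.3 MPa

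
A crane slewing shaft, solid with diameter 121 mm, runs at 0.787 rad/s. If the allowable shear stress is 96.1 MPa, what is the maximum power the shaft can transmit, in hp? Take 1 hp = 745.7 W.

J = πd⁴/32 = π(0.121)⁴/32 = 2.104×10^-5 m⁴.
T_max = τ_allow·J/r = 9.61×10^7 × 2.104×10^-5 / 0.0605 = 33430 N·m.
ω = 0.787 rad/s, so P_max = T_max·ω = 2.631×10^4 W.

35.3 hp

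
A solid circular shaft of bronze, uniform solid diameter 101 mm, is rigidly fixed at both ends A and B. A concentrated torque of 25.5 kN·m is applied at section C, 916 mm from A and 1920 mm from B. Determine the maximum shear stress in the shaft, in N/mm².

With uniform GJ and both ends fixed, compatibility θ_AC = θ_CB gives T_A·a = T_B·b, together with T_A + T_B = T₀.
T_A = T₀·b/(a+b) = 25500·1920/2836 = 17260 N·m; T_B = 8236 N·m.
τ in each portion: τ_AC = 8.53×10^7 Pa, τ_CB = 4.07×10^7 Pa; maximum is in AC.
τ_max = T_AC·r/J = 17260·0.0505/1.02×10^-5 = 8.534×10^7 Pa.

85.3 N/mm²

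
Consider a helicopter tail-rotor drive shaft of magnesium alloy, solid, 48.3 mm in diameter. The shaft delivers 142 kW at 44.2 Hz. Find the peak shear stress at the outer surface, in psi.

ω = 2π·44.2 = 277.7 rad/s, so T = P/ω = 142×10³ / 277.7 = 511.3 N·m.
J = πd⁴/32 = π(0.0483)⁴/32 = 5.343×10^-7 m⁴.
τ_max = T·r/J = 511.3 × 0.0241 / 5.343×10^-7 = 2.311×10^7 Pa.

3350 psi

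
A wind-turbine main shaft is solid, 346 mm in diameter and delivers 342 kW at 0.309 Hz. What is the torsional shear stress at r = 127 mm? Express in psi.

2310 psi

ω = 2π·0.309 = 1.942 rad/s, so T = P/ω = 342×10³ / 1.942 = 176200 N·m.
J = πd⁴/32 = π(0.346)⁴/32 = 1.407×10^-3 m⁴.
Shear stress varies linearly with radius: τ = T·r/J = 176200 × 0.127 / 1.407×10^-3 = 1.590×10^7 Pa.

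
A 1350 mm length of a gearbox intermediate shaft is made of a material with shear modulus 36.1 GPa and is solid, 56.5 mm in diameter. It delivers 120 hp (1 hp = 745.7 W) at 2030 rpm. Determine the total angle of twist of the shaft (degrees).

0.902°

ω = 2π·2030/60 = 212.6 rad/s, so T = P/ω = 120×745.7 / 212.6 = 420.9 N·m.
J = πd⁴/32 = π(0.0565)⁴/32 = 1.000×10^-6 m⁴.
θ = T·L/(G·J) = 420.9 × 1.35 / (36.1×10⁹ × 1.000×10^-6) = 0.01573 rad.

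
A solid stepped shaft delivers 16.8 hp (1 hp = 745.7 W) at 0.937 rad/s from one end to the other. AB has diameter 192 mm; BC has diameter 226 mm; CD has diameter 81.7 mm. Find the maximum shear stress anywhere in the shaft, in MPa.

125 MPa

ω = 0.937 rad/s, so T = P/ω = 16.8×745.7 / 0.9370 = 13370 N·m.
Under the same torque, τ_max = 16T/(πd³) is largest where d is smallest — segment CD (d = 81.7 mm).
τ_max = 16·13370/(π·(0.0817)³) = 1.249×10^8 Pa.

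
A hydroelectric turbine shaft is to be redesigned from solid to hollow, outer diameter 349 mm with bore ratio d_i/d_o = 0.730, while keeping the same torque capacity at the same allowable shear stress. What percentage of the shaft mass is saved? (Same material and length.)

Equal τ_max and T ⇒ the solid shaft needs d_s³ = d_o³(1−k⁴), so d_s = 349·(1−0.730⁴)^(1/3) = 312.2 mm.
Area ratio A_h/A_s = d_o²(1−k²)/d_s² = (1−k²)/(1−k⁴)^(2/3) = 0.5836.
Mass saving = 1 − 0.5836 = 41.6 %.

41.6 %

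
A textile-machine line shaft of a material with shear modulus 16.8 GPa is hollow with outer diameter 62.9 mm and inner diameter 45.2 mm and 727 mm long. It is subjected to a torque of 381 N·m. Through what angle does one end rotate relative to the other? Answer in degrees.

J = π(d_o⁴ − d_i⁴)/32 = π(0.0629⁴ − 0.0452⁴)/32 = 1.127×10^-6 m⁴.
θ = T·L/(G·J) = 381.0 × 0.727 / (16.8×10⁹ × 1.127×10^-6) = 0.01463 rad.

0.838°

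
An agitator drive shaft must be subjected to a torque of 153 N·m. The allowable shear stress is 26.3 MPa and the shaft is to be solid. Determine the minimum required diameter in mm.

30.9 mm

For a solid shaft τ_max = 16T/(πd³), so d = (16T/(π τ_allow))^(1/3) = (16·153.0/(π·2.63×10^7))^(1/3) = 0.03094 m.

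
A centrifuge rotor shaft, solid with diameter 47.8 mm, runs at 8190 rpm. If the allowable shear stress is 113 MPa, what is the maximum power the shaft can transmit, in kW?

2080 kW

J = πd⁴/32 = π(0.0478)⁴/32 = 5.125×10^-7 m⁴.
T_max = τ_allow·J/r = 1.13×10^8 × 5.125×10^-7 / 0.0239 = 2423 N·m.
ω = 2π·8190/60 = 857.7 rad/s, so P_max = T_max·ω = 2.078×10^6 W.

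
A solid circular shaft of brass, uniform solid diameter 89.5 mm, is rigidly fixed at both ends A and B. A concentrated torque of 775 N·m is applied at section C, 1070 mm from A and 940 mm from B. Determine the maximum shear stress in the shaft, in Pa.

With uniform GJ and both ends fixed, compatibility θ_AC = θ_CB gives T_A·a = T_B·b, together with T_A + T_B = T₀.
T_A = T₀·b/(a+b) = 775.0·940/2010 = 362.4 N·m; T_B = 412.6 N·m.
τ in each portion: τ_AC = 2.57×10^6 Pa, τ_CB = 2.93×10^6 Pa; maximum is in CB.
τ_max = T_CB·r/J = 412.6·0.0447/6.30×10^-6 = 2.931×10^6 Pa.

2.93e6 Pa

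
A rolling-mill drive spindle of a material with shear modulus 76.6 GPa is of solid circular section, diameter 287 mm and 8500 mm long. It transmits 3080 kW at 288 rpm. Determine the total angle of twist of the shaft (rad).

ω = 2π·288/60 = 30.16 rad/s, so T = P/ω = 3080×10³ / 30.16 = 102100 N·m.
J = πd⁴/32 = π(0.287)⁴/32 = 6.661×10^-4 m⁴.
θ = T·L/(G·J) = 102100 × 8.50 / (76.6×10⁹ × 6.661×10^-4) = 0.01701 rad.

0.0170 rad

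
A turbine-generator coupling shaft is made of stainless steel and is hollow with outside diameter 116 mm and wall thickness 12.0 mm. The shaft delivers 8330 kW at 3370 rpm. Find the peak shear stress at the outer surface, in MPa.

127 MPa

ω = 2π·3370/60 = 352.9 rad/s, so T = P/ω = 8330×10³ / 352.9 = 23600 N·m.
J = π(d_o⁴ − d_i⁴)/32 = π(0.116⁴ − 0.0920⁴)/32 = 1.074×10^-5 m⁴.
τ_max = T·r/J = 23600 × 0.0580 / 1.074×10^-5 = 1.274×10^8 Pa.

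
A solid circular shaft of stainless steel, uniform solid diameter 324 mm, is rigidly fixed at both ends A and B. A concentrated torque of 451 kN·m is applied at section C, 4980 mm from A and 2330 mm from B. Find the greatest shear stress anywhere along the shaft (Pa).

With uniform GJ and both ends fixed, compatibility θ_AC = θ_CB gives T_A·a = T_B·b, together with T_A + T_B = T₀.
T_A = T₀·b/(a+b) = 451000·2330/7310 = 143800 N·m; T_B = 307200 N·m.
τ in each portion: τ_AC = 2.15×10^7 Pa, τ_CB = 4.60×10^7 Pa; maximum is in CB.
τ_max = T_CB·r/J = 307200·0.162/1.08×10^-3 = 4.601×10^7 Pa.

4.60e7 Pa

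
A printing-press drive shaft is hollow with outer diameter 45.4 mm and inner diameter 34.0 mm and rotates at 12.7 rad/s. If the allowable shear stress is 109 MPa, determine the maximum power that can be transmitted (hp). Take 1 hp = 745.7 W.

23.4 hp

J = π(d_o⁴ − d_i⁴)/32 = π(0.0454⁴ − 0.0340⁴)/32 = 2.859×10^-7 m⁴.
T_max = τ_allow·J/r = 1.09×10^8 × 2.859×10^-7 / 0.0227 = 1373 N·m.
ω = 12.7 rad/s, so P_max = T_max·ω = 1.743×10^4 W.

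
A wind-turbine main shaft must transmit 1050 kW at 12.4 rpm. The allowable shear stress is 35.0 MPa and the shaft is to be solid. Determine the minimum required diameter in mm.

ω = 2π·12.4/60 = 1.299 rad/s, so T = P/ω = 1050×10³ / 1.299 = 808600 N·m.
For a solid shaft τ_max = 16T/(πd³), so d = (16T/(π τ_allow))^(1/3) = (16·808600/(π·3.50×10^7))^(1/3) = 0.4900 m.

490 mm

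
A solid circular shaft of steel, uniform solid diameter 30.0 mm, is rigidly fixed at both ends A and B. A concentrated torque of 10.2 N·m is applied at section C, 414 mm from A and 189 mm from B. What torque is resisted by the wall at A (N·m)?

With uniform GJ and both ends fixed, compatibility θ_AC = θ_CB gives T_A·a = T_B·b, together with T_A + T_B = T₀.
T_A = T₀·b/(a+b) = 10.20·189/603.0 = 3.197 N·m; T_B = 7.003 N·m.

3.20 N·m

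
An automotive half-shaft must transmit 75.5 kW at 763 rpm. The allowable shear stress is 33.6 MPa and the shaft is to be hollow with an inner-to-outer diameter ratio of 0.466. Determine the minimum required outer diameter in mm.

53.2 mm

ω = 2π·763/60 = 79.90 rad/s, so T = P/ω = 75.5×10³ / 79.90 = 944.9 N·m.
For a hollow shaft with d_i/d_o = 0.466: τ_max = 16T/(π d_o³ (1−k⁴)), so d_o = [16T/(π τ_allow (1−k⁴))]^(1/3) = [16·944.9/(π·3.36×10^7·0.9528)]^(1/3) = 0.05317 m.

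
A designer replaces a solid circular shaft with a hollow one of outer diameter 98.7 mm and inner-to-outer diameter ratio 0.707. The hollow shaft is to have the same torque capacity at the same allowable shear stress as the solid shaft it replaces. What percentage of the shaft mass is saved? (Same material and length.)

39.4 %

Equal τ_max and T ⇒ the solid shaft needs d_s³ = d_o³(1−k⁴), so d_s = 98.7·(1−0.707⁴)^(1/3) = 89.68 mm.
Area ratio A_h/A_s = d_o²(1−k²)/d_s² = (1−k²)/(1−k⁴)^(2/3) = 0.6058.
Mass saving = 1 − 0.6058 = 39.4 %.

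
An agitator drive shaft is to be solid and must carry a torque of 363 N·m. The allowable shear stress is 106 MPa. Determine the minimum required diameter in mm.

For a solid shaft τ_max = 16T/(πd³), so d = (16T/(π τ_allow))^(1/3) = (16·363.0/(π·1.06×10^8))^(1/3) = 0.02593 m.

25.9 mm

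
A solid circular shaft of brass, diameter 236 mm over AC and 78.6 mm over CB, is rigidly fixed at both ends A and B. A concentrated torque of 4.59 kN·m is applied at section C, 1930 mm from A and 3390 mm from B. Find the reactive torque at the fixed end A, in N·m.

Compatibility: T_A·a/J_AC = T_B·b/J_CB with T_A + T_B = T₀.
J_AC = 3.05×10^-4 m⁴, J_CB = 3.75×10^-6 m⁴, so T_A = T₀·(J_AC/a)/((J_AC/a)+(J_CB/b)) = 4558 N·m, T_B = 31.93 N·m.

4560 N·m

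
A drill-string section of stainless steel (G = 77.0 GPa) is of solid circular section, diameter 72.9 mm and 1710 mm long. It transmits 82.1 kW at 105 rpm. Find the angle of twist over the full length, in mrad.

59.8 mrad

ω = 2π·105/60 = 11.00 rad/s, so T = P/ω = 82.1×10³ / 11.00 = 7467 N·m.
J = πd⁴/32 = π(0.0729)⁴/32 = 2.773×10^-6 m⁴.
θ = T·L/(G·J) = 7467 × 1.71 / (77.0×10⁹ × 2.773×10^-6) = 0.05980 rad.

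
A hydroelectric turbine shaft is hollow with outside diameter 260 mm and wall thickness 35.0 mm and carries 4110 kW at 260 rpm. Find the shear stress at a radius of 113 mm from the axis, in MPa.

53.2 MPa

ω = 2π·260/60 = 27.23 rad/s, so T = P/ω = 4110×10³ / 27.23 = 151000 N·m.
J = π(d_o⁴ − d_i⁴)/32 = π(0.260⁴ − 0.190⁴)/32 = 3.207×10^-4 m⁴.
Shear stress varies linearly with radius: τ = T·r/J = 151000 × 0.113 / 3.207×10^-4 = 5.319×10^7 Pa.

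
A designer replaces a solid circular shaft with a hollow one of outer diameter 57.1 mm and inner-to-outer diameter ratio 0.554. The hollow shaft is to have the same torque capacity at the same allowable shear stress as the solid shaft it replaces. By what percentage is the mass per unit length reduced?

Equal τ_max and T ⇒ the solid shaft needs d_s³ = d_o³(1−k⁴), so d_s = 57.1·(1−0.554⁴)^(1/3) = 55.25 mm.
Area ratio A_h/A_s = d_o²(1−k²)/d_s² = (1−k²)/(1−k⁴)^(2/3) = 0.7403.
Mass saving = 1 − 0.7403 = 26.0 %.

26.0 %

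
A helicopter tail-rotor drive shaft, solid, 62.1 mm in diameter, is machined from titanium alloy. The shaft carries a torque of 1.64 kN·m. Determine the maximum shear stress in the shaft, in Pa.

3.49e7 Pa

J = πd⁴/32 = π(0.0621)⁴/32 = 1.460×10^-6 m⁴.
τ_max = T·r/J = 1640 × 0.0311 / 1.460×10^-6 = 3.488×10^7 Pa.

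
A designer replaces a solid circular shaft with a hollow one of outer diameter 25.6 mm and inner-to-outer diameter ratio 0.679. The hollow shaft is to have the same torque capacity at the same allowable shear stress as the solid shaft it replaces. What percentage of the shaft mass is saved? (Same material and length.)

Equal τ_max and T ⇒ the solid shaft needs d_s³ = d_o³(1−k⁴), so d_s = 25.6·(1−0.679⁴)^(1/3) = 23.64 mm.
Area ratio A_h/A_s = d_o²(1−k²)/d_s² = (1−k²)/(1−k⁴)^(2/3) = 0.6320.
Mass saving = 1 − 0.6320 = 36.8 %.

36.8 %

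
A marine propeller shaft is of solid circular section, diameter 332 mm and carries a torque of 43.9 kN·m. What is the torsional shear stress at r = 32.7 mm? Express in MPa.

J = πd⁴/32 = π(0.332)⁴/32 = 1.193×10^-3 m⁴.
Shear stress varies linearly with radius: τ = T·r/J = 43900 × 0.0327 / 1.193×10^-3 = 1.204×10^6 Pa.

1.20 MPa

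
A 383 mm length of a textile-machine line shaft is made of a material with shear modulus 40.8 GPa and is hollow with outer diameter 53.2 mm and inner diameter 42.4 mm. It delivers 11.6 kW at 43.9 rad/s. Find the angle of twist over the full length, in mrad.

ω = 43.9 rad/s, so T = P/ω = 11.6×10³ / 43.90 = 264.2 N·m.
J = π(d_o⁴ − d_i⁴)/32 = π(0.0532⁴ − 0.0424⁴)/32 = 4.691×10^-7 m⁴.
θ = T·L/(G·J) = 264.2 × 0.383 / (40.8×10⁹ × 4.691×10^-7) = 5.288×10^-3 rad.

5.29 mrad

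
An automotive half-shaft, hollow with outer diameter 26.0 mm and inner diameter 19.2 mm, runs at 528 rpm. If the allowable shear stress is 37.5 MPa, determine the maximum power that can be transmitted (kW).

5.03 kW

J = π(d_o⁴ − d_i⁴)/32 = π(0.0260⁴ − 0.0192⁴)/32 = 3.152×10^-8 m⁴.
T_max = τ_allow·J/r = 3.75×10^7 × 3.152×10^-8 / 0.0130 = 90.93 N·m.
ω = 2π·528/60 = 55.29 rad/s, so P_max = T_max·ω = 5028 W.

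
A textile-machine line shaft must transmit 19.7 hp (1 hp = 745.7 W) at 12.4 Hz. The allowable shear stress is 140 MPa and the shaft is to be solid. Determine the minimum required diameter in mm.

19.0 mm

ω = 2π·12.4 = 77.91 rad/s, so T = P/ω = 19.7×745.7 / 77.91 = 188.6 N·m.
For a solid shaft τ_max = 16T/(πd³), so d = (16T/(π τ_allow))^(1/3) = (16·188.6/(π·1.40×10^8))^(1/3) = 0.01900 m.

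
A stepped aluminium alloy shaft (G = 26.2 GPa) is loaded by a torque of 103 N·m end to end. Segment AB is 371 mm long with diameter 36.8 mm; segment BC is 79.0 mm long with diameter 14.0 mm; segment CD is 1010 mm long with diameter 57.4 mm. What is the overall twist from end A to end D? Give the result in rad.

J_AB = π(0.0368)⁴/32 = 1.80×10^-7 m⁴; J_BC = π(0.0140)⁴/32 = 3.77×10^-9 m⁴; J_CD = π(0.0574)⁴/32 = 1.07×10^-6 m⁴.
θ = (T/G)·Σ L_i/J_i = (103.0/26.2×10⁹)·(0.371/1.80×10^-7 + 0.0790/3.77×10^-9 + 1.01/1.07×10^-6) = 0.09417 rad.

0.0942 rad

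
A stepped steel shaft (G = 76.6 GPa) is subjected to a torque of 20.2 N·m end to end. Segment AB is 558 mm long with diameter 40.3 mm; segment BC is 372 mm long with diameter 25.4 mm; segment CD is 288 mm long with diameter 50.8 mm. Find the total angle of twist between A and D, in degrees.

J_AB = π(0.0403)⁴/32 = 2.59×10^-7 m⁴; J_BC = π(0.0254)⁴/32 = 4.09×10^-8 m⁴; J_CD = π(0.0508)⁴/32 = 6.54×10^-7 m⁴.
θ = (T/G)·Σ L_i/J_i = (20.20/76.6×10⁹)·(0.558/2.59×10^-7 + 0.372/4.09×10^-8 + 0.288/6.54×10^-7) = 3.085×10^-3 rad.

0.177°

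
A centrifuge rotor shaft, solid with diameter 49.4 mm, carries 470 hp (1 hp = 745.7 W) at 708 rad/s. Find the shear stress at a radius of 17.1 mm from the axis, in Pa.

1.45e7 Pa

ω = 708 rad/s, so T = P/ω = 470×745.7 / 708.0 = 495.0 N·m.
J = πd⁴/32 = π(0.0494)⁴/32 = 5.847×10^-7 m⁴.
Shear stress varies linearly with radius: τ = T·r/J = 495.0 × 0.0171 / 5.847×10^-7 = 1.448×10^7 Pa.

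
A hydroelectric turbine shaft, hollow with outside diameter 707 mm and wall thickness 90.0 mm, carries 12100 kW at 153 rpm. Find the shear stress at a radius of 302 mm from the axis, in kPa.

13500 kPa

ω = 2π·153/60 = 16.02 rad/s, so T = P/ω = 12100×10³ / 16.02 = 755200 N·m.
J = π(d_o⁴ − d_i⁴)/32 = π(0.707⁴ − 0.527⁴)/32 = 0.01696 m⁴.
Shear stress varies linearly with radius: τ = T·r/J = 755200 × 0.302 / 0.01696 = 1.345×10^7 Pa.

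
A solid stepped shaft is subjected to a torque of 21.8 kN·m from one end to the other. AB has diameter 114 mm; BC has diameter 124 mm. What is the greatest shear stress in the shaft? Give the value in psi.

Under the same torque, τ_max = 16T/(πd³) is largest where d is smallest — segment AB (d = 114 mm).
τ_max = 16·21800/(π·(0.114)³) = 7.494×10^7 Pa.

10900 psi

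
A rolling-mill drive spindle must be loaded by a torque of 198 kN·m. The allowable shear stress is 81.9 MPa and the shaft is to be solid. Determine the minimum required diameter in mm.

For a solid shaft τ_max = 16T/(πd³), so d = (16T/(π τ_allow))^(1/3) = (16·198000/(π·8.19×10^7))^(1/3) = 0.2309 m.

231 mm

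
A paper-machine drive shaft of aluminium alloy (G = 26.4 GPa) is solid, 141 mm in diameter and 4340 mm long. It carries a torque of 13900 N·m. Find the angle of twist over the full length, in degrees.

3.37°

J = πd⁴/32 = π(0.141)⁴/32 = 3.880×10^-5 m⁴.
θ = T·L/(G·J) = 13900 × 4.34 / (26.4×10⁹ × 3.880×10^-5) = 0.05889 rad.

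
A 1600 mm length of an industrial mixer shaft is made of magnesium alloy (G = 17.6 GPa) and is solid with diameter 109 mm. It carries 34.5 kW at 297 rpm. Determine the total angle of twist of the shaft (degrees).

0.417°

ω = 2π·297/60 = 31.10 rad/s, so T = P/ω = 34.5×10³ / 31.10 = 1109 N·m.
J = πd⁴/32 = π(0.109)⁴/32 = 1.386×10^-5 m⁴.
θ = T·L/(G·J) = 1109 × 1.60 / (17.6×10⁹ × 1.386×10^-5) = 7.277×10^-3 rad.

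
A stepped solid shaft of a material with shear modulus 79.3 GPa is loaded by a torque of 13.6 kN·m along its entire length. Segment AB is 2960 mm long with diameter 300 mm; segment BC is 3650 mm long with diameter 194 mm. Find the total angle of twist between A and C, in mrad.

J_AB = π(0.300)⁴/32 = 7.95×10^-4 m⁴; J_BC = π(0.194)⁴/32 = 1.39×10^-4 m⁴.
θ = (T/G)·Σ L_i/J_i = (13600/79.3×10⁹)·(2.96/7.95×10^-4 + 3.65/1.39×10^-4) = 5.140×10^-3 rad.

5.14 mrad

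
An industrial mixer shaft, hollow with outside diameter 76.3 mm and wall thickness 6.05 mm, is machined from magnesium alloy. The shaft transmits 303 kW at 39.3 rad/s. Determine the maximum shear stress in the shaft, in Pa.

1.77e8 Pa

ω = 39.3 rad/s, so T = P/ω = 303×10³ / 39.30 = 7710 N·m.
J = π(d_o⁴ − d_i⁴)/32 = π(0.0763⁴ − 0.0642⁴)/32 = 1.660×10^-6 m⁴.
τ_max = T·r/J = 7710 × 0.0381 / 1.660×10^-6 = 1.772×10^8 Pa.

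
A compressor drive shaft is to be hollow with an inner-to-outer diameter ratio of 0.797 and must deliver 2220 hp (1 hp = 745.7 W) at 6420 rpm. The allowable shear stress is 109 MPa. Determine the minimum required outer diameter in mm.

ω = 2π·6420/60 = 672.3 rad/s, so T = P/ω = 2220×745.7 / 672.3 = 2462 N·m.
For a hollow shaft with d_i/d_o = 0.797: τ_max = 16T/(π d_o³ (1−k⁴)), so d_o = [16T/(π τ_allow (1−k⁴))]^(1/3) = [16·2462/(π·1.09×10^8·0.5965)]^(1/3) = 0.05778 m.

57.8 mm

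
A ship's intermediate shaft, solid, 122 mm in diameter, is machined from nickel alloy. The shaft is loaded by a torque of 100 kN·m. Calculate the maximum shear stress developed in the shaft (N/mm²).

280 N/mm²

J = πd⁴/32 = π(0.122)⁴/32 = 2.175×10^-5 m⁴.
τ_max = T·r/J = 100000 × 0.0610 / 2.175×10^-5 = 2.805×10^8 Pa.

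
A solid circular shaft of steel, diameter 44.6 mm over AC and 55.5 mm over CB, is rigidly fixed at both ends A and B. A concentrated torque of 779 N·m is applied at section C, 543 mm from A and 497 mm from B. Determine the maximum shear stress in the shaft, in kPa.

16800 kPa

Compatibility: T_A·a/J_AC = T_B·b/J_CB with T_A + T_B = T₀.
J_AC = 3.88×10^-7 m⁴, J_CB = 9.31×10^-7 m⁴, so T_A = T₀·(J_AC/a)/((J_AC/a)+(J_CB/b)) = 215.2 N·m, T_B = 563.8 N·m.
τ in each portion: τ_AC = 1.24×10^7 Pa, τ_CB = 1.68×10^7 Pa; maximum is in CB.
τ_max = T_CB·r/J = 563.8·0.0278/9.31×10^-7 = 1.680×10^7 Pa.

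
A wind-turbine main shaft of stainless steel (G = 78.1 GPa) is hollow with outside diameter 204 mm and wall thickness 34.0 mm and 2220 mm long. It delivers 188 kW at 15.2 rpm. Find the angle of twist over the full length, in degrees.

ω = 2π·15.2/60 = 1.592 rad/s, so T = P/ω = 188×10³ / 1.592 = 118100 N·m.
J = π(d_o⁴ − d_i⁴)/32 = π(0.204⁴ − 0.136⁴)/32 = 1.364×10^-4 m⁴.
θ = T·L/(G·J) = 118100 × 2.22 / (78.1×10⁹ × 1.364×10^-4) = 0.02461 rad.

1.41°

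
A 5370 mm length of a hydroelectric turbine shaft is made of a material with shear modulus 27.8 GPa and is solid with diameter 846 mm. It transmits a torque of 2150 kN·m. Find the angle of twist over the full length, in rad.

0.00826 rad

J = πd⁴/32 = π(0.846)⁴/32 = 0.05029 m⁴.
θ = T·L/(G·J) = 2.150e6 × 5.37 / (27.8×10⁹ × 0.05029) = 8.258×10^-3 rad.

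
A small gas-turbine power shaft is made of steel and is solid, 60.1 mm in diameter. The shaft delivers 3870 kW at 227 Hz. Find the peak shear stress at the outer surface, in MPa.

63.7 MPa

ω = 2π·227 = 1426 rad/s, so T = P/ω = 3870×10³ / 1426 = 2713 N·m.
J = πd⁴/32 = π(0.0601)⁴/32 = 1.281×10^-6 m⁴.
τ_max = T·r/J = 2713 × 0.0301 / 1.281×10^-6 = 6.366×10^7 Pa.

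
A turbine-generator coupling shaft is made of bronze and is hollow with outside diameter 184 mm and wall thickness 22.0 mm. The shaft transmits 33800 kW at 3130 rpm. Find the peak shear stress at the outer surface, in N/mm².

ω = 2π·3130/60 = 327.8 rad/s, so T = P/ω = 33800×10³ / 327.8 = 103100 N·m.
J = π(d_o⁴ − d_i⁴)/32 = π(0.184⁴ − 0.140⁴)/32 = 7.482×10^-5 m⁴.
τ_max = T·r/J = 103100 × 0.0920 / 7.482×10^-5 = 1.268×10^8 Pa.

127 N/mm²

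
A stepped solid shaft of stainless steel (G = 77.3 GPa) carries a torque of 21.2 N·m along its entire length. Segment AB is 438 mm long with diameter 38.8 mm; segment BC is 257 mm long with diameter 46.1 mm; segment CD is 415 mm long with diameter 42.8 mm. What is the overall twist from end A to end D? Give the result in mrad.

J_AB = π(0.0388)⁴/32 = 2.22×10^-7 m⁴; J_BC = π(0.0461)⁴/32 = 4.43×10^-7 m⁴; J_CD = π(0.0428)⁴/32 = 3.29×10^-7 m⁴.
θ = (T/G)·Σ L_i/J_i = (21.20/77.3×10⁹)·(0.438/2.22×10^-7 + 0.257/4.43×10^-7 + 0.415/3.29×10^-7) = 1.044×10^-3 rad.

1.04 mrad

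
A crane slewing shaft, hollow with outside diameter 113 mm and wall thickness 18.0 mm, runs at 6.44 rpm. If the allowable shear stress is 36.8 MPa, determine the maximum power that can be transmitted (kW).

5.52 kW

J = π(d_o⁴ − d_i⁴)/32 = π(0.113⁴ − 0.0770⁴)/32 = 1.256×10^-5 m⁴.
T_max = τ_allow·J/r = 3.68×10^7 × 1.256×10^-5 / 0.0565 = 8178 N·m.
ω = 2π·6.44/60 = 0.6744 rad/s, so P_max = T_max·ω = 5515 W.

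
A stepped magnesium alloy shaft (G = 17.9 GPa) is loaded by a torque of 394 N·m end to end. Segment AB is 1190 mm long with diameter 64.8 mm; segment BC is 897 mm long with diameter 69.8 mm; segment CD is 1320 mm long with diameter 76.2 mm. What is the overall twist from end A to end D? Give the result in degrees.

J_AB = π(0.0648)⁴/32 = 1.73×10^-6 m⁴; J_BC = π(0.0698)⁴/32 = 2.33×10^-6 m⁴; J_CD = π(0.0762)⁴/32 = 3.31×10^-6 m⁴.
θ = (T/G)·Σ L_i/J_i = (394.0/17.9×10⁹)·(1.19/1.73×10^-6 + 0.897/2.33×10^-6 + 1.32/3.31×10^-6) = 0.03238 rad.

1.86°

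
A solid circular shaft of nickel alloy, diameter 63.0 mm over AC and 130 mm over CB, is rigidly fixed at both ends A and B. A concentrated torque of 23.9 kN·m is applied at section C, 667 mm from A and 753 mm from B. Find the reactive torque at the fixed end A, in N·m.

Compatibility: T_A·a/J_AC = T_B·b/J_CB with T_A + T_B = T₀.
J_AC = 1.55×10^-6 m⁴, J_CB = 2.80×10^-5 m⁴, so T_A = T₀·(J_AC/a)/((J_AC/a)+(J_CB/b)) = 1401 N·m, T_B = 22500 N·m.

1400 N·m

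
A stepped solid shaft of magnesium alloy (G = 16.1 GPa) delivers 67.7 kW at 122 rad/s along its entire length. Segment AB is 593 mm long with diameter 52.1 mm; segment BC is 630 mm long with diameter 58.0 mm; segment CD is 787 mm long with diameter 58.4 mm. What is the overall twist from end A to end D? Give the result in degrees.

4.10°

ω = 122 rad/s, so T = P/ω = 67.7×10³ / 122.0 = 554.9 N·m.
J_AB = π(0.0521)⁴/32 = 7.23×10^-7 m⁴; J_BC = π(0.0580)⁴/32 = 1.11×10^-6 m⁴; J_CD = π(0.0584)⁴/32 = 1.14×10^-6 m⁴.
θ = (T/G)·Σ L_i/J_i = (554.9/16.1×10⁹)·(0.593/7.23×10^-7 + 0.630/1.11×10^-6 + 0.787/1.14×10^-6) = 0.07155 rad.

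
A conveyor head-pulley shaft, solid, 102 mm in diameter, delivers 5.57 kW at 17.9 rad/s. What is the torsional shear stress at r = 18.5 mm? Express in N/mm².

ω = 17.9 rad/s, so T = P/ω = 5.57×10³ / 17.90 = 311.2 N·m.
J = πd⁴/32 = π(0.102)⁴/32 = 1.063×10^-5 m⁴.
Shear stress varies linearly with radius: τ = T·r/J = 311.2 × 0.0185 / 1.063×10^-5 = 5.417×10^5 Pa.

0.542 N/mm²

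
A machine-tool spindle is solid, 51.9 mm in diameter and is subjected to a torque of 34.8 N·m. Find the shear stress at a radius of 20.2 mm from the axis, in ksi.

0.143 ksi

J = πd⁴/32 = π(0.0519)⁴/32 = 7.123×10^-7 m⁴.
Shear stress varies linearly with radius: τ = T·r/J = 34.80 × 0.0202 / 7.123×10^-7 = 9.869×10^5 Pa.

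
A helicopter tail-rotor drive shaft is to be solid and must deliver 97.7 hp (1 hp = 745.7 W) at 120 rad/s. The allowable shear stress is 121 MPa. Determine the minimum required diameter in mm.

29.5 mm

ω = 120 rad/s, so T = P/ω = 97.7×745.7 / 120.0 = 607.1 N·m.
For a solid shaft τ_max = 16T/(πd³), so d = (16T/(π τ_allow))^(1/3) = (16·607.1/(π·1.21×10^8))^(1/3) = 0.02945 m.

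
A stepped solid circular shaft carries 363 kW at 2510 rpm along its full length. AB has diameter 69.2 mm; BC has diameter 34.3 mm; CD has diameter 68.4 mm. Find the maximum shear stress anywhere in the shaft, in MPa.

ω = 2π·2510/60 = 262.8 rad/s, so T = P/ω = 363×10³ / 262.8 = 1381 N·m.
Under the same torque, τ_max = 16T/(πd³) is largest where d is smallest — segment BC (d = 34.3 mm).
τ_max = 16·1381/(π·(0.0343)³) = 1.743×10^8 Pa.

174 MPa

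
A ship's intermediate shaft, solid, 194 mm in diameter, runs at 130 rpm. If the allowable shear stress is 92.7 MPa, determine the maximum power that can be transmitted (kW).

J = πd⁴/32 = π(0.194)⁴/32 = 1.391×10^-4 m⁴.
T_max = τ_allow·J/r = 9.27×10^7 × 1.391×10^-4 / 0.0970 = 132900 N·m.
ω = 2π·130/60 = 13.61 rad/s, so P_max = T_max·ω = 1.809×10^6 W.

1810 kW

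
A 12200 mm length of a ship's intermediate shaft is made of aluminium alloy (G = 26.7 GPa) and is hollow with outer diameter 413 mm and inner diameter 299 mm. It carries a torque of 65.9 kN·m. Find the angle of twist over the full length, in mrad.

14.5 mrad

J = π(d_o⁴ − d_i⁴)/32 = π(0.413⁴ − 0.299⁴)/32 = 2.072×10^-3 m⁴.
θ = T·L/(G·J) = 65900 × 12.2 / (26.7×10⁹ × 2.072×10^-3) = 0.01454 rad.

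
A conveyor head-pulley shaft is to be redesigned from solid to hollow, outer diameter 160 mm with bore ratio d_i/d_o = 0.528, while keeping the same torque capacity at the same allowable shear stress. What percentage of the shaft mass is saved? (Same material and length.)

Equal τ_max and T ⇒ the solid shaft needs d_s³ = d_o³(1−k⁴), so d_s = 160·(1−0.528⁴)^(1/3) = 155.7 mm.
Area ratio A_h/A_s = d_o²(1−k²)/d_s² = (1−k²)/(1−k⁴)^(2/3) = 0.7612.
Mass saving = 1 − 0.7612 = 23.9 %.

23.9 %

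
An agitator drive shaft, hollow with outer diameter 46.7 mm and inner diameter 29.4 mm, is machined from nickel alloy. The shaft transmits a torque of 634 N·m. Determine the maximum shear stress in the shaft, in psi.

J = π(d_o⁴ − d_i⁴)/32 = π(0.0467⁴ − 0.0294⁴)/32 = 3.936×10^-7 m⁴.
τ_max = T·r/J = 634.0 × 0.0234 / 3.936×10^-7 = 3.761×10^7 Pa.

5460 psi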